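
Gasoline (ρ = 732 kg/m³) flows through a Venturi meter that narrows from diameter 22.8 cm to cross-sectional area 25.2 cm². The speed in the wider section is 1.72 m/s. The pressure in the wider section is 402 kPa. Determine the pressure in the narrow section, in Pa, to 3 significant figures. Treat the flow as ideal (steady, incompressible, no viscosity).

P₂ ≈ 119000 Pa

Mass conservation (A₁v₁ = A₂v₂) gives v₂ = 1.72 × 408/25.2 = 27.9 m/s.
Bernoulli (h₁ = h₂): P₁ − P₂ = ½ρ(v₂² − v₁²).
P₂ = P₁ − ½ρ(v₂² − v₁²) = 402000 − ½·732·(27.9² − 1.72²) = 402000 − 283000 = 119000 Pa.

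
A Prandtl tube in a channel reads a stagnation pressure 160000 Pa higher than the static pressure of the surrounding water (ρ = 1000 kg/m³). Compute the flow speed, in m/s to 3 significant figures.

17.9 m/s

The dynamic pressure equals the rise in static pressure at the stagnation point: ΔP = ½ρv².
v = √(2ΔP/ρ) = √(2·160000/1000) = 17.9 m/s.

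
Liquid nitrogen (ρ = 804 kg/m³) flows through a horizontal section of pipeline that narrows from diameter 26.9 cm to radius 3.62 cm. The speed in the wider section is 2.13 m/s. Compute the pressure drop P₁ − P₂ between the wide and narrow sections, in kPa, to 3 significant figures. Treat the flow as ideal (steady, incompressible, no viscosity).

The volume flow rate is constant, so v₂ = (A₁/A₂)v₁ = (568/41.2)·2.13 = 29.4 m/s.
The pipe is horizontal, so Bernoulli reduces to P₁ + ½ρv₁² = P₂ + ½ρv₂².
P₁ − P₂ = ½·804·(29.4² − 2.13²) = ½·804·860 = 346000 Pa.

ΔP ≈ 346 kPa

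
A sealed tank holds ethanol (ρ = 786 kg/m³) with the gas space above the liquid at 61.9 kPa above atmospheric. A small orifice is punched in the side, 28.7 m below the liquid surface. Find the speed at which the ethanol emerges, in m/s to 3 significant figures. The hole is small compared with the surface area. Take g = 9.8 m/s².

26.8 m/s

Take point 1 at the surface (v₁ ≈ 0) and point 2 at the hole (at atmospheric pressure). Bernoulli: P₁ + ρg h = P_atm + ½ρv₂².
With P₁ − P_atm = 61900 Pa, v₂ = √(2gh + 2ΔP/ρ) = √(2·9.8·28.7 + 2·61900/786) = 26.8 m/s.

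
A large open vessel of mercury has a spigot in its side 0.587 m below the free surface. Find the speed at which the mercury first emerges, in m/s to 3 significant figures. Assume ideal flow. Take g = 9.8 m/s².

v ≈ 3.39 m/s

Bernoulli from surface to hole (P equal, v_surface ≈ 0): v = √(2gh) = √(2×9.8×0.587) = 3.39 m/s.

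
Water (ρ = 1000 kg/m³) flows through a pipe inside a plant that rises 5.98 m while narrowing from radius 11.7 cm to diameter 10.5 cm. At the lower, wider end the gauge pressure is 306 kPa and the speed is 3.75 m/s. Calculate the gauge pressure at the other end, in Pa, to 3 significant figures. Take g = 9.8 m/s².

By continuity, v₂ = v₁·A₁/A₂ = 3.75·(430/86.6) = 18.6 m/s.
Applying Bernoulli between the two ends and solving for P₂: P₂ = P₁ + ½ρ(v₁² − v₂²) − ρgΔh.
P₂ = 306000 + ½·1000·(3.75² − 18.6²) − 1000·9.8·(+5.98) = 306000 + (-166000) − (58600) = 81000 Pa.

P₂ ≈ 81000 Pa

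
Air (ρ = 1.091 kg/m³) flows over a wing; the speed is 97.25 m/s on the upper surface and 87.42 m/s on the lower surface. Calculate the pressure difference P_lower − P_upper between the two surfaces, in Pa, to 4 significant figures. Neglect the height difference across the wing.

With negligible Δh, P + ½ρv² is constant, so P_low − P_up = ½ρ(v_up² − v_low²).
ΔP = ½·1.091·(97.25² − 87.42²) = 990.2 Pa.

990.2 Pa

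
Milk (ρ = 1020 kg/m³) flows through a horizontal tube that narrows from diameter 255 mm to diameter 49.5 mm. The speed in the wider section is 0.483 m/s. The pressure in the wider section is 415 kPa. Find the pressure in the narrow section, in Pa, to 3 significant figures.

Continuity gives A₁v₁ = A₂v₂, so v₂ = (511 cm²)/(19.2 cm²) × 0.483 m/s = 12.8 m/s.
Bernoulli (h₁ = h₂): P₁ − P₂ = ½ρ(v₂² − v₁²).
P₂ = P₁ − ½ρ(v₂² − v₁²) = 415000 − ½·1020·(12.8² − 0.483²) = 415000 − 83700 = 331000 Pa.

P₂ = 331000 Pa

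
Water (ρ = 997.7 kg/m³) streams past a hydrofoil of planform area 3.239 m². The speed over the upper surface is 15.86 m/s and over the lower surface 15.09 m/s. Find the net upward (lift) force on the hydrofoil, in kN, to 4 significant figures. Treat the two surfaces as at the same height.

The faster flow above has the lower pressure; Bernoulli (same height) gives ΔP = ½ρ(v_up² − v_low²).
ΔP = ½·997.7·(15.86² − 15.09²) = 11890 Pa.
Lift = ΔP · A = 11890 × 3.239 = 38510 N.

F ≈ 38.51 kN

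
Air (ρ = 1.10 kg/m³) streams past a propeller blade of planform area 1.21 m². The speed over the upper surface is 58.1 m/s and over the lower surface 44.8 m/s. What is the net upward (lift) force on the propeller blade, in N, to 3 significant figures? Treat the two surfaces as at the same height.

With equal heights on the two surfaces, Bernoulli gives P_lower − P_upper = ½ρ(v_upper² − v_lower²).
ΔP = ½·1.10·(58.1² − 44.8²) = 753 Pa.
Lift = ΔP · A = 753 × 1.21 = 911 N.

911 N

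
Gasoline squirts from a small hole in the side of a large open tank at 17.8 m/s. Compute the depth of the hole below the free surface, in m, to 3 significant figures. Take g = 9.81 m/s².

16.1 m

Torricelli: v = √(2gh), so h = v²/(2g).
h = 17.8²/(2·9.81) = 317/19.62 = 16.1 m.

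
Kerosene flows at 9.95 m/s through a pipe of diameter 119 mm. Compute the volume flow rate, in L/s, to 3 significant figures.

Q ≈ 111 L/s

Q = A·v = 0.0111 m² × 9.95 m/s = 0.111 m³/s.
Converting: 0.111 m³/s × 1000 = 111 L/s.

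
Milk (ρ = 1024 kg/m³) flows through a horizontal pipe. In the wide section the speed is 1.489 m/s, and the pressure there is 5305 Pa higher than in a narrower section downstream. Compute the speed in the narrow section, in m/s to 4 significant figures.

Horizontal Bernoulli: P₁ + ½ρv₁² = P₂ + ½ρv₂², so v₂² = v₁² + 2(P₁ − P₂)/ρ.
v₂ = √(1.489² + 2·5305/1024) = √(2.217 + 10.36) = 3.547 m/s.

v₂ = 3.547 m/s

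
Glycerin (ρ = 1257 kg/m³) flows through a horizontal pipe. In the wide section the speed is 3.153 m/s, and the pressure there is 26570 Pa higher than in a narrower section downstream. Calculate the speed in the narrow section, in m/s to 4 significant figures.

v₂ ≈ 7.226 m/s

Horizontal Bernoulli: P₁ + ½ρv₁² = P₂ + ½ρv₂², so v₂² = v₁² + 2(P₁ − P₂)/ρ.
v₂ = √(3.153² + 2·26570/1257) = √(9.941 + 42.28) = 7.226 m/s.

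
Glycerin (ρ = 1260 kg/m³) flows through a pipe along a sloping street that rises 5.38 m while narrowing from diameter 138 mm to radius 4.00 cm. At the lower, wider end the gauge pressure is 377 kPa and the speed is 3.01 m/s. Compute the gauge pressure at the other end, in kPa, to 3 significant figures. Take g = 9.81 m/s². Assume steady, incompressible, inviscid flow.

Mass conservation (A₁v₁ = A₂v₂) gives v₂ = 3.01 × 150/50.3 = 8.96 m/s.
Bernoulli: P₁ + ½ρv₁² + ρg h₁ = P₂ + ½ρv₂² + ρg h₂, so P₂ = P₁ + ½ρ(v₁² − v₂²) − ρg(h₂ − h₁).
P₂ = 377000 + ½·1260·(3.01² − 8.96²) − 1260·9.81·(+5.38) = 377000 + (-44800) − (66500) = 266000 Pa.

P₂ ≈ 266 kPa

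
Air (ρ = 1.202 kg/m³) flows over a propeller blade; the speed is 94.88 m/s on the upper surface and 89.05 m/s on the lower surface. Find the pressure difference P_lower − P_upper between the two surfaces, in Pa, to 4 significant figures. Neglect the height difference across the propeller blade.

ΔP ≈ 644.5 Pa

Bernoulli (same height): P_lower − P_upper = ½ρ(v_upper² − v_lower²).
ΔP = ½·1.202·(94.88² − 89.05²) = 644.5 Pa.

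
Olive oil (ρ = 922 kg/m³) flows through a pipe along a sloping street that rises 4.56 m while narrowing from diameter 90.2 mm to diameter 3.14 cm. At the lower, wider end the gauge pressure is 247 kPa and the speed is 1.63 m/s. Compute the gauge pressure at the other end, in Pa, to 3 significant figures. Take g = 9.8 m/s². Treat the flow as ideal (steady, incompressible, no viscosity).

P₂ = 124000 Pa

The volume flow rate is constant, so v₂ = (A₁/A₂)v₁ = (63.9/7.74)·1.63 = 13.5 m/s.
Bernoulli: P₁ + ½ρv₁² + ρg h₁ = P₂ + ½ρv₂² + ρg h₂, so P₂ = P₁ + ½ρ(v₁² − v₂²) − ρg(h₂ − h₁).
P₂ = 247000 + ½·922·(1.63² − 13.5²) − 922·9.8·(+4.56) = 247000 + (-82200) − (41200) = 124000 Pa.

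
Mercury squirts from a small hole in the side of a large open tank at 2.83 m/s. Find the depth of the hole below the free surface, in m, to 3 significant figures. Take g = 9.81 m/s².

0.408 m

For a small hole in a large open tank, ½v² = gh, giving h = v²/(2g).
h = 2.83²/(2·9.81) = 8.01/19.62 = 0.408 m.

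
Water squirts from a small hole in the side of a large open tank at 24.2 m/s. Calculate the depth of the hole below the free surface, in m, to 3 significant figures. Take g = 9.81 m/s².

Torricelli: v = √(2gh), so h = v²/(2g).
h = 24.2²/(2·9.81) = 586/19.62 = 29.8 m.

h ≈ 29.8 m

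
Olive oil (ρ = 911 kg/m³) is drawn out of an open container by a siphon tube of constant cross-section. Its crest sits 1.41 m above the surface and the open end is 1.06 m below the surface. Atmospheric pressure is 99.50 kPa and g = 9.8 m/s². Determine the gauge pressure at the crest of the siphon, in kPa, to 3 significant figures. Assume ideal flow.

The outlet speed comes from Torricelli: v = √(2g·1.06) = 4.56 m/s.
With constant cross-section the crest speed equals v; applying Bernoulli from the surface up to the crest, P_top = P_atm − ½ρv² − ρg·h_top.
P_top = 99500 − ½·911·4.56² − 911·9.8·1.41 = 77400 Pa. So P_gauge = P_top − P_atm = -22100 Pa.

P_gauge ≈ -22.1 kPa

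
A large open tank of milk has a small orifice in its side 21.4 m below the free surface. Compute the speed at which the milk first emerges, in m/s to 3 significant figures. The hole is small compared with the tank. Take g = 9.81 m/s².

20.5 m/s

The surface is effectively still and both ends are open, so ½v² = gh and v = √(2·9.81·21.4) = 20.5 m/s.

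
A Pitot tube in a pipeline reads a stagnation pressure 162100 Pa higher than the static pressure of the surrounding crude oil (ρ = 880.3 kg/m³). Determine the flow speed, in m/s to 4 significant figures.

At the stagnation point the flow is brought to rest, so Bernoulli gives P_stag − P_static = ½ρv².
v = √(2ΔP/ρ) = √(2·162100/880.3) = 19.19 m/s.

v ≈ 19.19 m/s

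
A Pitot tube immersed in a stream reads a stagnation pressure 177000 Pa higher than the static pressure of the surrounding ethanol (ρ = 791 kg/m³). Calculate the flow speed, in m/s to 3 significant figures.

Bernoulli between the free stream and the stagnation point: ½ρv² = P_stag − P_static.
v = √(2ΔP/ρ) = √(2·177000/791) = 21.2 m/s.

v = 21.2 m/s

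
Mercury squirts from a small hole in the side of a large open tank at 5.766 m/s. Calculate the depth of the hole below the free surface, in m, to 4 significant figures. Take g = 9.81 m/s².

h ≈ 1.695 m

Torricelli: v = √(2gh), so h = v²/(2g).
h = 5.766²/(2·9.81) = 33.25/19.62 = 1.695 m.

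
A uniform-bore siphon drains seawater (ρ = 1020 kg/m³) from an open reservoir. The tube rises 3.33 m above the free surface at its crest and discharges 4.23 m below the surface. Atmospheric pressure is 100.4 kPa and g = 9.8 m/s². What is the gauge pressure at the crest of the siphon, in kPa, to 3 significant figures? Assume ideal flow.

P_gauge ≈ -75.6 kPa

The outlet speed comes from Torricelli: v = √(2g·4.23) = 9.11 m/s.
Continuity keeps v the same throughout the tube; from surface to crest, P_atm + 0 = P_top + ½ρv² + ρg·h_top.
P_top = 100400 − ½·1020·9.11² − 1020·9.8·3.33 = 24800 Pa. So P_gauge = P_top − P_atm = -75600 Pa.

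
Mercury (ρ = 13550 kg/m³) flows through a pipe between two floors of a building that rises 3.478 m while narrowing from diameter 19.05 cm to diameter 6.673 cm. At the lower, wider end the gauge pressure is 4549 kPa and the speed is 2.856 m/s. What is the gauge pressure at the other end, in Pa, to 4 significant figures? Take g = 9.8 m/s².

P₂ ≈ 472000 Pa

By continuity, v₂ = v₁·A₁/A₂ = 2.856·(285.0/34.97) = 23.28 m/s.
Bernoulli: P₁ + ½ρv₁² + ρg h₁ = P₂ + ½ρv₂² + ρg h₂, so P₂ = P₁ + ½ρ(v₁² − v₂²) − ρg(h₂ − h₁).
P₂ = 4549000 + ½·13550·(2.856² − 23.28²) − 13550·9.8·(+3.478) = 4549000 + (-3615000) − (461800) = 472000 Pa.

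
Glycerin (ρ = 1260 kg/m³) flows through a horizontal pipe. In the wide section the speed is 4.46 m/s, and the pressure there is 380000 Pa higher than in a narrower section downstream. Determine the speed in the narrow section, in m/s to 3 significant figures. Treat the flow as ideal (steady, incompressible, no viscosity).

v₂ = 25.0 m/s

Horizontal Bernoulli: P₁ + ½ρv₁² = P₂ + ½ρv₂², so v₂² = v₁² + 2(P₁ − P₂)/ρ.
v₂ = √(4.46² + 2·380000/1260) = √(19.9 + 603) = 25.0 m/s.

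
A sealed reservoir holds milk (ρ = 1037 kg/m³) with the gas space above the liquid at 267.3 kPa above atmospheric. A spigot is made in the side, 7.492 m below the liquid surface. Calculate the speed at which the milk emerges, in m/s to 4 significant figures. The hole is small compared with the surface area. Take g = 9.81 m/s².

Take point 1 at the surface (v₁ ≈ 0) and point 2 at the hole (at atmospheric pressure). Bernoulli: P₁ + ρg h = P_atm + ½ρv₂².
With P₁ − P_atm = 267300 Pa, v₂ = √(2gh + 2ΔP/ρ) = √(2·9.81·7.492 + 2·267300/1037) = 25.74 m/s.

v = 25.74 m/s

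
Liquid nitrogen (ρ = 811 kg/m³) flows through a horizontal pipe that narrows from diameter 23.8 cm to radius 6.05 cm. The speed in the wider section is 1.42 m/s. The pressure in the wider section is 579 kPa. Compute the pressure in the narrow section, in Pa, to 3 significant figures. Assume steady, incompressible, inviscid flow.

P₂ ≈ 568000 Pa

Mass conservation (A₁v₁ = A₂v₂) gives v₂ = 1.42 × 445/115 = 5.49 m/s.
The pipe is horizontal, so Bernoulli reduces to P₁ + ½ρv₁² = P₂ + ½ρv₂².
P₂ = P₁ − ½ρ(v₂² − v₁²) = 579000 − ½·811·(5.49² − 1.42²) = 579000 − 11400 = 568000 Pa.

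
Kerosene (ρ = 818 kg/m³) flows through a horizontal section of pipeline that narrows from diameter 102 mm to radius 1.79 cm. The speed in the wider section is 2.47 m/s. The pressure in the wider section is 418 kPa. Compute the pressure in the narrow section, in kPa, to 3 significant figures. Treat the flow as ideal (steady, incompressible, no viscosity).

P₂ ≈ 256 kPa

Continuity gives A₁v₁ = A₂v₂, so v₂ = (81.7 cm²)/(10.1 cm²) × 2.47 m/s = 20.1 m/s.
Bernoulli (h₁ = h₂): P₁ − P₂ = ½ρ(v₂² − v₁²).
P₂ = P₁ − ½ρ(v₂² − v₁²) = 418000 − ½·818·(20.1² − 2.47²) = 418000 − 162000 = 256000 Pa.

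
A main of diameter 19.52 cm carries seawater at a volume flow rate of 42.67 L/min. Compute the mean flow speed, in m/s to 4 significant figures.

v ≈ 0.02376 m/s

Q = 42.67 L/min = 0.0007112 m³/s.
v = Q/A = 0.0007112 / 0.02993 = 0.02376 m/s.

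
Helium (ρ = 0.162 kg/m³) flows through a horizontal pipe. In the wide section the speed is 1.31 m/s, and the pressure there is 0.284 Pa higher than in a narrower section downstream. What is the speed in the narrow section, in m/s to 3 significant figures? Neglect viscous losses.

Along the level pipe P + ½ρv² is conserved, hence v₂² = v₁² + 2(P₁ − P₂)/ρ.
v₂ = √(1.31² + 2·0.284/0.162) = √(1.72 + 3.51) = 2.29 m/s.

v₂ ≈ 2.29 m/s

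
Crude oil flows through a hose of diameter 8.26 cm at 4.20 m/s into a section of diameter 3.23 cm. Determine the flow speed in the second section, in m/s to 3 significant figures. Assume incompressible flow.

Continuity gives A₁v₁ = A₂v₂, so v₂ = (53.6 cm²)/(8.19 cm²) × 4.20 m/s = 27.5 m/s.

v₂ ≈ 27.5 m/s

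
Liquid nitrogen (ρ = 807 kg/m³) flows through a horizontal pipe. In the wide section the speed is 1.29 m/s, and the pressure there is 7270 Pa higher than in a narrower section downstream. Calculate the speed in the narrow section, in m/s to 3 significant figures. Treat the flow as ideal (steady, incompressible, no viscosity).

Horizontal Bernoulli: P₁ + ½ρv₁² = P₂ + ½ρv₂², so v₂² = v₁² + 2(P₁ − P₂)/ρ.
v₂ = √(1.29² + 2·7270/807) = √(1.66 + 18.0) = 4.44 m/s.

v₂ ≈ 4.44 m/s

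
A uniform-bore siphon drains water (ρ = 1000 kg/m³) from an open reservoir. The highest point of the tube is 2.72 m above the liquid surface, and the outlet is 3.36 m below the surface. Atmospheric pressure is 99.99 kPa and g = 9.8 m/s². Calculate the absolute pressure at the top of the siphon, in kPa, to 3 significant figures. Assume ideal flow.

40.4 kPa

From the surface to the outlet (both open to atmosphere, surface at rest): v = √(2g·h_out) = √(2·9.8·3.36) = 8.12 m/s.
With constant cross-section the crest speed equals v; applying Bernoulli from the surface up to the crest, P_top = P_atm − ½ρv² − ρg·h_top.
P_top = 99990 − ½·1000·8.12² − 1000·9.8·2.72 = 40400 Pa.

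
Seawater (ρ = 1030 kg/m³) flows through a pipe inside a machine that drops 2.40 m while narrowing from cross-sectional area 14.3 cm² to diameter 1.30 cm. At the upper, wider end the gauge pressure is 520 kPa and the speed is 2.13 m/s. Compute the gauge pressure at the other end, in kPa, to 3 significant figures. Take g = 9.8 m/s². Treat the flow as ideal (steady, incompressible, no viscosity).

P₂ ≈ 275 kPa

The volume flow rate is constant, so v₂ = (A₁/A₂)v₁ = (14.3/1.33)·2.13 = 22.9 m/s.
Energy conservation along the streamline gives P₂ = P₁ − ½ρ(v₂² − v₁²) − ρg(h₂ − h₁).
P₂ = 520000 + ½·1030·(2.13² − 22.9²) − 1030·9.8·(−2.40) = 520000 + (-269000) − (-24200) = 275000 Pa.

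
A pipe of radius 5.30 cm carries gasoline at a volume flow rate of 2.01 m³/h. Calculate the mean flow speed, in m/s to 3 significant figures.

v = 0.0633 m/s

Q = 2.01 m³/h = 0.000558 m³/s.
v = Q/A = 0.000558 / 0.00882 = 0.0633 m/s.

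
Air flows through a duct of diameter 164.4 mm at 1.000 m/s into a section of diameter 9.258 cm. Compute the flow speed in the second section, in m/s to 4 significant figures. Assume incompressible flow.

Mass conservation (A₁v₁ = A₂v₂) gives v₂ = 1.000 × 212.3/67.32 = 3.153 m/s.

v₂ ≈ 3.153 m/s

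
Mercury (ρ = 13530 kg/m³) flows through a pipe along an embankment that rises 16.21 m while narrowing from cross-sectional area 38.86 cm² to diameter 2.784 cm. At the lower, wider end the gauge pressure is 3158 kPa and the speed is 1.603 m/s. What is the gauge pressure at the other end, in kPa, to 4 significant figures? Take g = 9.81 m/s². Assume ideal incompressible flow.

The volume flow rate is constant, so v₂ = (A₁/A₂)v₁ = (38.86/6.087)·1.603 = 10.23 m/s.
Bernoulli: P₁ + ½ρv₁² + ρg h₁ = P₂ + ½ρv₂² + ρg h₂, so P₂ = P₁ + ½ρ(v₁² − v₂²) − ρg(h₂ − h₁).
P₂ = 3158000 + ½·13530·(1.603² − 10.23²) − 13530·9.81·(+16.21) = 3158000 + (-691000) − (2152000) = 315400 Pa.

P₂ ≈ 315.4 kPa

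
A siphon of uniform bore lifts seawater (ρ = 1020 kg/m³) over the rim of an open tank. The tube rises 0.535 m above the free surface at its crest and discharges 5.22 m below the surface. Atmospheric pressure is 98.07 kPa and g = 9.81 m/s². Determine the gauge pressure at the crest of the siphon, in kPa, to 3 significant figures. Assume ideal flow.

P_gauge ≈ -57.6 kPa

The outlet speed comes from Torricelli: v = √(2g·5.22) = 10.1 m/s.
With constant cross-section the crest speed equals v; applying Bernoulli from the surface up to the crest, P_top = P_atm − ½ρv² − ρg·h_top.
P_top = 98070 − ½·1020·10.1² − 1020·9.81·0.535 = 40500 Pa. So P_gauge = P_top − P_atm = -57600 Pa.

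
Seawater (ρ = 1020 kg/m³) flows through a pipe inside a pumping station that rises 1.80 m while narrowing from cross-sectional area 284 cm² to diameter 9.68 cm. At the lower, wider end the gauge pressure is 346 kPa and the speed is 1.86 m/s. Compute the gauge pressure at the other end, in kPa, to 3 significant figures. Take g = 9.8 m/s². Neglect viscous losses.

Continuity gives A₁v₁ = A₂v₂, so v₂ = (284 cm²)/(73.6 cm²) × 1.86 m/s = 7.18 m/s.
Energy conservation along the streamline gives P₂ = P₁ − ½ρ(v₂² − v₁²) − ρg(h₂ − h₁).
P₂ = 346000 + ½·1020·(1.86² − 7.18²) − 1020·9.8·(+1.80) = 346000 + (-24500) − (18000) = 303000 Pa.

P₂ ≈ 303 kPa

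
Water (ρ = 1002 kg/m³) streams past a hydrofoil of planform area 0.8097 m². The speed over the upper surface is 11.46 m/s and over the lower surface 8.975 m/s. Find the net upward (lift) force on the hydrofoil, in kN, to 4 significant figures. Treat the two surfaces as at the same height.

With equal heights on the two surfaces, Bernoulli gives P_lower − P_upper = ½ρ(v_upper² − v_lower²).
ΔP = ½·1002·(11.46² − 8.975²) = 25440 Pa.
Lift = ΔP · A = 25440 × 0.8097 = 20600 N.

20.60 kN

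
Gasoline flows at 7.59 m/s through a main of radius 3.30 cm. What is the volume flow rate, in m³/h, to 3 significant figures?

Q = A·v = 0.00342 m² × 7.59 m/s = 0.0260 m³/s.
Converting: 0.0260 m³/s × 3600 = 93.5 m³/h.

Q = 93.5 m³/h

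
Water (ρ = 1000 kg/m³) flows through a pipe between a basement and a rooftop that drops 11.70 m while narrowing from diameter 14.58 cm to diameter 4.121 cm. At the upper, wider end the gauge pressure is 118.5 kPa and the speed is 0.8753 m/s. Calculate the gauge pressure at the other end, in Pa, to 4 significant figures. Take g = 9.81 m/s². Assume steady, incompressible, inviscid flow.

Mass conservation (A₁v₁ = A₂v₂) gives v₂ = 0.8753 × 167.0/13.34 = 10.96 m/s.
Bernoulli: P₁ + ½ρv₁² + ρg h₁ = P₂ + ½ρv₂² + ρg h₂, so P₂ = P₁ + ½ρ(v₁² − v₂²) − ρg(h₂ − h₁).
P₂ = 118500 + ½·1000·(0.8753² − 10.96²) − 1000·9.81·(−11.70) = 118500 + (-59640) − (-114800) = 173600 Pa.

P₂ = 173600 Pa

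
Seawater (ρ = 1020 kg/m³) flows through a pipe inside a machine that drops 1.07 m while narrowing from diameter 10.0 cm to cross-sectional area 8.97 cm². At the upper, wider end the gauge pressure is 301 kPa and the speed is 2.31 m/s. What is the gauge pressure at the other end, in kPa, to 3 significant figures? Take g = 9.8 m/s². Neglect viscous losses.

106 kPa

Continuity gives A₁v₁ = A₂v₂, so v₂ = (78.5 cm²)/(8.97 cm²) × 2.31 m/s = 20.2 m/s.
Applying Bernoulli between the two ends and solving for P₂: P₂ = P₁ + ½ρ(v₁² − v₂²) − ρgΔh.
P₂ = 301000 + ½·1020·(2.31² − 20.2²) − 1020·9.8·(−1.07) = 301000 + (-206000) − (-10700) = 106000 Pa.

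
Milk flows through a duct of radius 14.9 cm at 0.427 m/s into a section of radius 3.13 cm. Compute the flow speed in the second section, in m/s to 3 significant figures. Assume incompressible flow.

v₂ ≈ 9.68 m/s

The volume flow rate is constant, so v₂ = (A₁/A₂)v₁ = (697/30.8)·0.427 = 9.68 m/s.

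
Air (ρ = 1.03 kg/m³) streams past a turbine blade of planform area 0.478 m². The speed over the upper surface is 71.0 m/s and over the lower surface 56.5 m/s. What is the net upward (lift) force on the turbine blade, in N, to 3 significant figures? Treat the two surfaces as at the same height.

The faster flow above has the lower pressure; Bernoulli (same height) gives ΔP = ½ρ(v_up² − v_low²).
ΔP = ½·1.03·(71.0² − 56.5²) = 952 Pa.
Lift = ΔP · A = 952 × 0.478 = 455 N.

F ≈ 455 N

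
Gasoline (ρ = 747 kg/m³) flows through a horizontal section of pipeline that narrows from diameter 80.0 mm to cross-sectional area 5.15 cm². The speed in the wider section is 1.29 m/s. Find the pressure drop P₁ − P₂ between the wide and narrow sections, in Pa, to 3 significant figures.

ΔP ≈ 58600 Pa

By continuity, v₂ = v₁·A₁/A₂ = 1.29·(50.3/5.15) = 12.6 m/s.
Along the horizontal streamline, P + ½ρv² is constant.
P₁ − P₂ = ½·747·(12.6² − 1.29²) = ½·747·157 = 58600 Pa.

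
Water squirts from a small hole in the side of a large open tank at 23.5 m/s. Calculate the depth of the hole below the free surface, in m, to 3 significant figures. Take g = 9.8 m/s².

28.2 m

Torricelli: v = √(2gh), so h = v²/(2g).
h = 23.5²/(2·9.8) = 552/19.60 = 28.2 m.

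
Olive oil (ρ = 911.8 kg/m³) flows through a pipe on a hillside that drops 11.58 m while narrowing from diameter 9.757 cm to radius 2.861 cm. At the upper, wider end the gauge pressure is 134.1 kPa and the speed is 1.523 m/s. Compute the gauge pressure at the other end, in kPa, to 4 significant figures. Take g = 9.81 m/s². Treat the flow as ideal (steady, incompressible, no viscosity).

P₂ = 229.8 kPa

The volume flow rate is constant, so v₂ = (A₁/A₂)v₁ = (74.77/25.71)·1.523 = 4.428 m/s.
Bernoulli: P₁ + ½ρv₁² + ρg h₁ = P₂ + ½ρv₂² + ρg h₂, so P₂ = P₁ + ½ρ(v₁² − v₂²) − ρg(h₂ − h₁).
P₂ = 134100 + ½·911.8·(1.523² − 4.428²) − 911.8·9.81·(−11.58) = 134100 + (-7883) − (-103600) = 229800 Pa.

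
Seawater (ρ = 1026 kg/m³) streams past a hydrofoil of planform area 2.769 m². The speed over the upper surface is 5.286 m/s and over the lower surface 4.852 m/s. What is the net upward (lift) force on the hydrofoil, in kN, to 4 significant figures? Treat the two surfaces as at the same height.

F ≈ 6.250 kN

With equal heights on the two surfaces, Bernoulli gives P_lower − P_upper = ½ρ(v_upper² − v_lower²).
ΔP = ½·1026·(5.286² − 4.852²) = 2257 Pa.
Lift = ΔP · A = 2257 × 2.769 = 6250 N.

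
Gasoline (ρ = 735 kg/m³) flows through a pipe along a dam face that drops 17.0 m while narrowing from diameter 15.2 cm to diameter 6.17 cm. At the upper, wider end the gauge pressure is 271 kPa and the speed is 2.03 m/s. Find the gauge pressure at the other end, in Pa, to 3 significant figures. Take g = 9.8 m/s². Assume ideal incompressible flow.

Mass conservation (A₁v₁ = A₂v₂) gives v₂ = 2.03 × 181/29.9 = 12.3 m/s.
Energy conservation along the streamline gives P₂ = P₁ − ½ρ(v₂² − v₁²) − ρg(h₂ − h₁).
P₂ = 271000 + ½·735·(2.03² − 12.3²) − 735·9.8·(−17.0) = 271000 + (-54300) − (-122000) = 339000 Pa.

P₂ ≈ 339000 Pa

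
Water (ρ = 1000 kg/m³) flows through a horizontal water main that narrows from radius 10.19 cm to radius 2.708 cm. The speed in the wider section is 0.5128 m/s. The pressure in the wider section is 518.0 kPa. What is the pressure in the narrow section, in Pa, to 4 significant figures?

The volume flow rate is constant, so v₂ = (A₁/A₂)v₁ = (326.2/23.04)·0.5128 = 7.261 m/s.
Along the horizontal streamline, P + ½ρv² is constant.
P₂ = P₁ − ½ρ(v₂² − v₁²) = 518000 − ½·1000·(7.261² − 0.5128²) = 518000 − 26230 = 491800 Pa.

P₂ = 491800 Pa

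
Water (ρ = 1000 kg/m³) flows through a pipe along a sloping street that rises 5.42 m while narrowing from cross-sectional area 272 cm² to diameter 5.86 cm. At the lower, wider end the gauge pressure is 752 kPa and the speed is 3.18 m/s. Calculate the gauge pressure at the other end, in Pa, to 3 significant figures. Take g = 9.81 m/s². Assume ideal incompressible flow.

Continuity gives A₁v₁ = A₂v₂, so v₂ = (272 cm²)/(27.0 cm²) × 3.18 m/s = 32.1 m/s.
Energy conservation along the streamline gives P₂ = P₁ − ½ρ(v₂² − v₁²) − ρg(h₂ − h₁).
P₂ = 752000 + ½·1000·(3.18² − 32.1²) − 1000·9.81·(+5.42) = 752000 + (-509000) − (53200) = 190000 Pa.

P₂ = 190000 Pa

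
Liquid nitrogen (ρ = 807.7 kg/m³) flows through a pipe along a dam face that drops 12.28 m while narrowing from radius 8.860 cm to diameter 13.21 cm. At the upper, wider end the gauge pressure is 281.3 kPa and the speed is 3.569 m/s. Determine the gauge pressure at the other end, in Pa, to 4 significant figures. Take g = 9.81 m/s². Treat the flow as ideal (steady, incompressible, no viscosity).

P₂ ≈ 367100 Pa

Continuity gives A₁v₁ = A₂v₂, so v₂ = (246.6 cm²)/(137.1 cm²) × 3.569 m/s = 6.422 m/s.
Energy conservation along the streamline gives P₂ = P₁ − ½ρ(v₂² − v₁²) − ρg(h₂ − h₁).
P₂ = 281300 + ½·807.7·(3.569² − 6.422²) − 807.7·9.81·(−12.28) = 281300 + (-11510) − (-97300) = 367100 Pa.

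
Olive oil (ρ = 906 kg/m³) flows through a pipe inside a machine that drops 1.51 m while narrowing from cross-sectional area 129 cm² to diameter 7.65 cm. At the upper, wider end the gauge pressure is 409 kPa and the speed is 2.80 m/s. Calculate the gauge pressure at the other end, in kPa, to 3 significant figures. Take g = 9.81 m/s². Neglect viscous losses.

P₂ ≈ 398 kPa

Continuity gives A₁v₁ = A₂v₂, so v₂ = (129 cm²)/(46.0 cm²) × 2.80 m/s = 7.86 m/s.
Energy conservation along the streamline gives P₂ = P₁ − ½ρ(v₂² − v₁²) − ρg(h₂ − h₁).
P₂ = 409000 + ½·906·(2.80² − 7.86²) − 906·9.81·(−1.51) = 409000 + (-24400) − (-13400) = 398000 Pa.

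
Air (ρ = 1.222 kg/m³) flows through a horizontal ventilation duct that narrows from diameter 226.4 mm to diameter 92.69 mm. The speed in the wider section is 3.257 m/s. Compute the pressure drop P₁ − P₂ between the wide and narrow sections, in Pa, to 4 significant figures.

ΔP ≈ 224.2 Pa

The volume flow rate is constant, so v₂ = (A₁/A₂)v₁ = (402.6/67.48)·3.257 = 19.43 m/s.
Bernoulli (h₁ = h₂): P₁ − P₂ = ½ρ(v₂² − v₁²).
P₁ − P₂ = ½·1.222·(19.43² − 3.257²) = ½·1.222·367.0 = 224.2 Pa.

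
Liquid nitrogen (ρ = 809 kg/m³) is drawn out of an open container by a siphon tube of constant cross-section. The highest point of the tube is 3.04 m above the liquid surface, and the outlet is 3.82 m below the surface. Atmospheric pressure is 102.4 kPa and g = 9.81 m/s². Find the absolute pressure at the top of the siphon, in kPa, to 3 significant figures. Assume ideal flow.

The outlet speed comes from Torricelli: v = √(2g·3.82) = 8.66 m/s.
Continuity keeps v the same throughout the tube; from surface to crest, P_atm + 0 = P_top + ½ρv² + ρg·h_top.
P_top = 102400 − ½·809·8.66² − 809·9.81·3.04 = 48000 Pa.

48.0 kPa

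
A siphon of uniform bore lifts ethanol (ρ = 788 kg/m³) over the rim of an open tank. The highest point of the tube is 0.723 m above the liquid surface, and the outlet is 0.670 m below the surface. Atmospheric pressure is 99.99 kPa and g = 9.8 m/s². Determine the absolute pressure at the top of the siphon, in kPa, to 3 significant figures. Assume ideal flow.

Bernoulli surface→outlet gives ½v² = g·h_out, so v = √(2·9.8·0.670) = 3.62 m/s.
With constant cross-section the crest speed equals v; applying Bernoulli from the surface up to the crest, P_top = P_atm − ½ρv² − ρg·h_top.
P_top = 99990 − ½·788·3.62² − 788·9.8·0.723 = 89200 Pa.

P_top ≈ 89.2 kPa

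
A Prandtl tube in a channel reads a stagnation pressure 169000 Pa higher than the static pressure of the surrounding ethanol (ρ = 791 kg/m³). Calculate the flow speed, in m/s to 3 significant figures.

Bernoulli between the free stream and the stagnation point: ½ρv² = P_stag − P_static.
v = √(2ΔP/ρ) = √(2·169000/791) = 20.7 m/s.

20.7 m/s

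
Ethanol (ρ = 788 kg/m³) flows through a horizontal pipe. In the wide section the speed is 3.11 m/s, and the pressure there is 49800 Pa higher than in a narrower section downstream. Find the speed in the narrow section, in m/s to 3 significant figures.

Horizontal Bernoulli: P₁ + ½ρv₁² = P₂ + ½ρv₂², so v₂² = v₁² + 2(P₁ − P₂)/ρ.
v₂ = √(3.11² + 2·49800/788) = √(9.67 + 126) = 11.7 m/s.

v₂ ≈ 11.7 m/s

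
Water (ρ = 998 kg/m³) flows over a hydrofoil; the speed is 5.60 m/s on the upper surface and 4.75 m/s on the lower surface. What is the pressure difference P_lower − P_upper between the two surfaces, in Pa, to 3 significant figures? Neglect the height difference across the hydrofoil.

The pressure is lower where the speed is higher: ΔP = ½ρ(v_up² − v_low²).
ΔP = ½·998·(5.60² − 4.75²) = 4390 Pa.

ΔP ≈ 4390 Pa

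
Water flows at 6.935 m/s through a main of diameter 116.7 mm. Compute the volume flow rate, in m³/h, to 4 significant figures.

Q = A·v = 0.01070 m² × 6.935 m/s = 0.07418 m³/s.
Converting: 0.07418 m³/s × 3600 = 267.0 m³/h.

Q ≈ 267.0 m³/h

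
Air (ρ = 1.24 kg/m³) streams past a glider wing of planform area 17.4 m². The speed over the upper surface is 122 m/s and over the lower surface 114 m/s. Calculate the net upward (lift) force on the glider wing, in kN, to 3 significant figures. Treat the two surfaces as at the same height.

The faster flow above has the lower pressure; Bernoulli (same height) gives ΔP = ½ρ(v_up² − v_low²).
ΔP = ½·1.24·(122² − 114²) = 1170 Pa.
Lift = ΔP · A = 1170 × 17.4 = 20400 N.

20.4 kN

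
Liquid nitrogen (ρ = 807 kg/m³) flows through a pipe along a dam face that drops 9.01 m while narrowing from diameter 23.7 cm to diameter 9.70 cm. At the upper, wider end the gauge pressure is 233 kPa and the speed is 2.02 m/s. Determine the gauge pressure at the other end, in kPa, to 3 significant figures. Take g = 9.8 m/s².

Mass conservation (A₁v₁ = A₂v₂) gives v₂ = 2.02 × 441/73.9 = 12.1 m/s.
Energy conservation along the streamline gives P₂ = P₁ − ½ρ(v₂² − v₁²) − ρg(h₂ − h₁).
P₂ = 233000 + ½·807·(2.02² − 12.1²) − 807·9.8·(−9.01) = 233000 + (-57000) − (-71300) = 247000 Pa.

247 kPa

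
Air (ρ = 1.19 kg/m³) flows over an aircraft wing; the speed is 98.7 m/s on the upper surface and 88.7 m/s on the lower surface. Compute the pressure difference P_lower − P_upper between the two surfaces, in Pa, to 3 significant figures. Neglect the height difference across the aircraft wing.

With negligible Δh, P + ½ρv² is constant, so P_low − P_up = ½ρ(v_up² − v_low²).
ΔP = ½·1.19·(98.7² − 88.7²) = 1120 Pa.

ΔP ≈ 1120 Pa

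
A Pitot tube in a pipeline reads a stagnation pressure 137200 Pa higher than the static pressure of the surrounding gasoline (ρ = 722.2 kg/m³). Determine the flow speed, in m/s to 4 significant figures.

Bernoulli between the free stream and the stagnation point: ½ρv² = P_stag − P_static.
v = √(2ΔP/ρ) = √(2·137200/722.2) = 19.49 m/s.

v = 19.49 m/s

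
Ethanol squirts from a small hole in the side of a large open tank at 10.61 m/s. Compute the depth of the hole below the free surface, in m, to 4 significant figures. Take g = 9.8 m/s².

For a small hole in a large open tank, ½v² = gh, giving h = v²/(2g).
h = 10.61²/(2·9.8) = 112.6/19.60 = 5.743 m.

h = 5.743 m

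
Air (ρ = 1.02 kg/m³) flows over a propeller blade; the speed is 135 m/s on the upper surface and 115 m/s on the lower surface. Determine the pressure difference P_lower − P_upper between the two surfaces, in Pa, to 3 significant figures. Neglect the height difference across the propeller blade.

With negligible Δh, P + ½ρv² is constant, so P_low − P_up = ½ρ(v_up² − v_low²).
ΔP = ½·1.02·(135² − 115²) = 2550 Pa.

ΔP ≈ 2550 Pa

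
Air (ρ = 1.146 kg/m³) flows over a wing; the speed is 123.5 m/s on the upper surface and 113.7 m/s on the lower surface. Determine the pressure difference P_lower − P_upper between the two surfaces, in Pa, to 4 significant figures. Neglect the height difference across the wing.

The pressure is lower where the speed is higher: ΔP = ½ρ(v_up² − v_low²).
ΔP = ½·1.146·(123.5² − 113.7²) = 1332 Pa.

1332 Pa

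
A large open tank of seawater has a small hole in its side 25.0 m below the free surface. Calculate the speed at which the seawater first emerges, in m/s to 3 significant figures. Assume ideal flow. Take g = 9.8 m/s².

v = 22.1 m/s

With the surface at rest and both surface and jet at atmospheric pressure, Bernoulli gives ρg h = ½ρv², so v = √(2gh) = √(2·9.8·25.0) = 22.1 m/s.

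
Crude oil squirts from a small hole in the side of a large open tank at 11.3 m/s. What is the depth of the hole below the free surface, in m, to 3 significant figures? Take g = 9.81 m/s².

Inverting v = √(2gh) gives h = v² / 2g.
h = 11.3²/(2·9.81) = 128/19.62 = 6.51 m.

h ≈ 6.51 m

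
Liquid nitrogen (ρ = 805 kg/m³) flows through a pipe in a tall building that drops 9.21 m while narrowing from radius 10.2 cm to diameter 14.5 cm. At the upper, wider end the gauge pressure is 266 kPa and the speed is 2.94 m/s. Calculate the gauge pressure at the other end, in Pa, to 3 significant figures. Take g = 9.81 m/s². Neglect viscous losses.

Mass conservation (A₁v₁ = A₂v₂) gives v₂ = 2.94 × 327/165 = 5.82 m/s.
Energy conservation along the streamline gives P₂ = P₁ − ½ρ(v₂² − v₁²) − ρg(h₂ − h₁).
P₂ = 266000 + ½·805·(2.94² − 5.82²) − 805·9.81·(−9.21) = 266000 + (-10200) − (-72700) = 329000 Pa.

329000 Pa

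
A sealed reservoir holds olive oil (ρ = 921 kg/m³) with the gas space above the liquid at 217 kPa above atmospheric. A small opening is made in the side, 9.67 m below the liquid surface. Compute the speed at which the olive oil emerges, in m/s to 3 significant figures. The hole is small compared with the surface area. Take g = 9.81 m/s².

v ≈ 25.7 m/s

Take point 1 at the surface (v₁ ≈ 0) and point 2 at the hole (at atmospheric pressure). Bernoulli: P₁ + ρg h = P_atm + ½ρv₂².
With P₁ − P_atm = 217000 Pa, v₂ = √(2gh + 2ΔP/ρ) = √(2·9.81·9.67 + 2·217000/921) = 25.7 m/s.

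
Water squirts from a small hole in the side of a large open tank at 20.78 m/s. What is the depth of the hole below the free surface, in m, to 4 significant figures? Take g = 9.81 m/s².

Torricelli: v = √(2gh), so h = v²/(2g).
h = 20.78²/(2·9.81) = 431.8/19.62 = 22.01 m.

22.01 m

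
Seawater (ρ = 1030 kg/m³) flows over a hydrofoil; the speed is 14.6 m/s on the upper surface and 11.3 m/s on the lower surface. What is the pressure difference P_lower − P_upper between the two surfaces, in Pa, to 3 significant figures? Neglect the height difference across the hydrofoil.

ΔP ≈ 44000 Pa

With negligible Δh, P + ½ρv² is constant, so P_low − P_up = ½ρ(v_up² − v_low²).
ΔP = ½·1030·(14.6² − 11.3²) = 44000 Pa.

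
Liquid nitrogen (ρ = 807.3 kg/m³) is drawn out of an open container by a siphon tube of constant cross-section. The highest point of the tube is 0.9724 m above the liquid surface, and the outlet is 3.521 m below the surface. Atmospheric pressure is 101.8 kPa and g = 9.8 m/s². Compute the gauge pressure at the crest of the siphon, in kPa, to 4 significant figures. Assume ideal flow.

From the surface to the outlet (both open to atmosphere, surface at rest): v = √(2g·h_out) = √(2·9.8·3.521) = 8.307 m/s.
The bore is uniform, so the speed at the crest is the same v. Bernoulli surface→crest: P_atm = P_top + ½ρv² + ρg·h_top.
P_top = 101800 − ½·807.3·8.307² − 807.3·9.8·0.9724 = 66250 Pa. So P_gauge = P_top − P_atm = -35550 Pa.

P_gauge ≈ -35.55 kPa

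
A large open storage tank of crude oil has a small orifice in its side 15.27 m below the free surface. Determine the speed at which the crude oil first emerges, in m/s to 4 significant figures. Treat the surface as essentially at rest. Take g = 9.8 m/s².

v ≈ 17.30 m/s

Torricelli's result v = √(2gh) gives v = √(2·9.8·15.27) = 17.30 m/s.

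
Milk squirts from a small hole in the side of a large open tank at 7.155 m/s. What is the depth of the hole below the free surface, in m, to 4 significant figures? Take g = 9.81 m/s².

Torricelli: v = √(2gh), so h = v²/(2g).
h = 7.155²/(2·9.81) = 51.19/19.62 = 2.609 m.

2.609 m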